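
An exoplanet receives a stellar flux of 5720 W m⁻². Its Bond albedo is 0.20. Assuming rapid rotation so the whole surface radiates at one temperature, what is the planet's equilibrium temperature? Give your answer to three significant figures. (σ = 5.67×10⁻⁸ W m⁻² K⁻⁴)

T_eq ≈ 377 K

Energy balance: absorbed = emitted ⇒ πR²·S(1−A) = 4πR²·σT_eq⁴, so T_eq⁴ = S(1−A)/(4σ).
T_eq = [5720 × 0.80 / (4 × 5.67×10⁻⁸)]^(1/4) = (2.02×10¹⁰)^(1/4) = 377 K.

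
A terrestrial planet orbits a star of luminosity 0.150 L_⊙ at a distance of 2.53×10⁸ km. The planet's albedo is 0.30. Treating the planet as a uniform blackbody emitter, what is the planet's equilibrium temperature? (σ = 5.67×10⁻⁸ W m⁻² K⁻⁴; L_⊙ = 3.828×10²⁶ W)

d = 2.53×10⁸ km = 2.53×10¹¹ m.
L = 0.150 × 3.828×10²⁶ = 5.74×10²⁵ W.
Flux: S = L/(4πd²) = 5.74×10²⁵/(4π×(2.53×10¹¹)²) = 71.4 W m⁻².
Energy balance: absorbed = emitted ⇒ πR²·S(1−A) = 4πR²·σT_eq⁴, so T_eq⁴ = S(1−A)/(4σ).
T_eq = [71.4 × 0.70 / (4 × 5.67×10⁻⁸)]^(1/4) = (2.20×10⁸)^(1/4) = 122 K.

T_eq ≈ 122 K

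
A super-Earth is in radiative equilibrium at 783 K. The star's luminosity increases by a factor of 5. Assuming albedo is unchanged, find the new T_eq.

T_eq ≈ 1170 K

T_eq ∝ L^(1/4) · d^(−1/2).
T′ = 783 × 5^(1/4) = 1170 K.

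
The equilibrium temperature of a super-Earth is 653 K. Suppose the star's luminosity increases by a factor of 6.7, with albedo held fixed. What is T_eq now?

T_eq ∝ L^(1/4) · d^(−1/2).
T′ = 653 × 6.7^(1/4) = 1050 K.

T_eq ≈ 1050 K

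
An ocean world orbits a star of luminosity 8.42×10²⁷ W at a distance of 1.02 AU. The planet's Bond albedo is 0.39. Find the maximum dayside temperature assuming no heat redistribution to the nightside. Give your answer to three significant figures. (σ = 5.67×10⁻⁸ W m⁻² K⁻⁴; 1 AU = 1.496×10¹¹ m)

d = 1.02 AU = 1.53×10¹¹ m.
Flux: S = L/(4πd²) = 8.42×10²⁷/(4π×(1.53×10¹¹)²) = 2.88×10⁴ W m⁻².
With no redistribution each surface element balances locally: S(1−A) = σT⁴.
T = [2.88×10⁴ × 0.61 / 5.67×10⁻⁸]^(1/4) = (3.10×10¹¹)^(1/4) = 746 K.

T_ss ≈ 746 K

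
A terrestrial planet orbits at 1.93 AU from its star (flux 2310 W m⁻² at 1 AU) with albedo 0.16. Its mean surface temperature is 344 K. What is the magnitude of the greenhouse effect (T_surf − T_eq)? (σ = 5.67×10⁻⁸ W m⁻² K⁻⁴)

S = 2310/1.93² = 620.2 W m⁻².
T_eq = [S(1−A)/(4σ)]^(1/4) = [620.2×0.84/(4×5.67×10⁻⁸)]^(1/4) = 218.9 K.
ΔT = T_surf − T_eq = 344 − 218.9.

ΔT ≈ 125.1 K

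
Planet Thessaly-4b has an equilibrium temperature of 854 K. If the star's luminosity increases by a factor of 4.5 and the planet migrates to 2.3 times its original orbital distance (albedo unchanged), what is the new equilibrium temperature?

T_eq ∝ L^(1/4) · d^(−1/2).
T′ = 854 × 4.5^(1/4) / 2.3^(1/2) = 820 K.

T_eq ≈ 820 K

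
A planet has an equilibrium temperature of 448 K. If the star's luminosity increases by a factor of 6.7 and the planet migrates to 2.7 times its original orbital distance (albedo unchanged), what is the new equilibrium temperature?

T_eq ∝ L^(1/4) · d^(−1/2).
T′ = 448 × 6.7^(1/4) / 2.7^(1/2) = 439 K.

T_eq ≈ 439 K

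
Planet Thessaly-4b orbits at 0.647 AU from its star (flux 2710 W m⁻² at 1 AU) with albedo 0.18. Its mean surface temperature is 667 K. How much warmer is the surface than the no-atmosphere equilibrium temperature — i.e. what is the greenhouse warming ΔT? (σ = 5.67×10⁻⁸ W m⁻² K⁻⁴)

ΔT ≈ 275.9 K

S = 2710/0.647² = 6474 W m⁻².
T_eq = [S(1−A)/(4σ)]^(1/4) = [6474×0.82/(4×5.67×10⁻⁸)]^(1/4) = 391.1 K.
ΔT = T_surf − T_eq = 667 − 391.1.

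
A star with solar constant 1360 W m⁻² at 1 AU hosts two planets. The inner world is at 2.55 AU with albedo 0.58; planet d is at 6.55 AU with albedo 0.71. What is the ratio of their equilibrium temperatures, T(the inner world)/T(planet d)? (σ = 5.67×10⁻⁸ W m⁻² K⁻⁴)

T_eq = [S₀(1−A)/(4σd²)]^(1/4), so T ∝ (1−A)^(1/4) / √d.
T₁ = [1360×0.42/(4×5.67×10⁻⁸×2.55²)]^(1/4) = 140.29 K.
T₂ = [1360×0.29/(4×5.67×10⁻⁸×6.55²)]^(1/4) = 79.79 K.

T₁/T₂ ≈ 1.758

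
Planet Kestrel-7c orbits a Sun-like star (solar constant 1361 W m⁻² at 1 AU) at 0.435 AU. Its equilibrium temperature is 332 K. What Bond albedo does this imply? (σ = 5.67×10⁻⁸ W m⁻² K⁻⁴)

Flux at 0.435 AU: S = 1361/0.435² = 7190 W m⁻².
From T_eq⁴ = S(1−A)/(4σ): 1−A = 4σT_eq⁴/S.
1−A = 4 × 5.67×10⁻⁸ × (332)⁴ / 7190 = 0.383.

A ≈ 0.62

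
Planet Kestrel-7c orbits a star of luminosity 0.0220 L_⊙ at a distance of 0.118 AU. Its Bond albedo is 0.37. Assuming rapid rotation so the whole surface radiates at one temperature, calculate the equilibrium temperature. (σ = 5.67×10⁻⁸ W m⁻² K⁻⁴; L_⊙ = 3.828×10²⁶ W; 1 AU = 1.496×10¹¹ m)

T_eq ≈ 278 K

d = 0.118 AU = 1.77×10¹⁰ m.
L = 0.0220 × 3.828×10²⁶ = 8.42×10²⁴ W.
Flux: S = L/(4πd²) = 8.42×10²⁴/(4π×(1.77×10¹⁰)²) = 2150 W m⁻².
Energy balance: absorbed = emitted ⇒ πR²·S(1−A) = 4πR²·σT_eq⁴, so T_eq⁴ = S(1−A)/(4σ).
T_eq = [2150 × 0.63 / (4 × 5.67×10⁻⁸)]^(1/4) = (5.97×10⁹)^(1/4) = 278 K.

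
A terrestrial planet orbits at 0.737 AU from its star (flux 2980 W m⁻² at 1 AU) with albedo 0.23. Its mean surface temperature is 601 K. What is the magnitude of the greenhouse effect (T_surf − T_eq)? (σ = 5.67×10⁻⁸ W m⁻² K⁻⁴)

ΔT ≈ 231.6 K

S = 2980/0.737² = 5486 W m⁻².
T_eq = [S(1−A)/(4σ)]^(1/4) = [5486×0.77/(4×5.67×10⁻⁸)]^(1/4) = 369.4 K.
ΔT = T_surf − T_eq = 601 − 369.4.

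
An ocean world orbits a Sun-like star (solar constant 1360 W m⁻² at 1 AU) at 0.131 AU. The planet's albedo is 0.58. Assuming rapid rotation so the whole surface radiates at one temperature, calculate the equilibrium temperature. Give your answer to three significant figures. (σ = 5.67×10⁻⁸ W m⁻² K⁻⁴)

T_eq ≈ 619 K

Flux at 0.131 AU: S = 1360/0.131² = 7.92×10⁴ W m⁻².
Energy balance: absorbed = emitted ⇒ πR²·S(1−A) = 4πR²·σT_eq⁴, so T_eq⁴ = S(1−A)/(4σ).
T_eq = [7.92×10⁴ × 0.42 / (4 × 5.67×10⁻⁸)]^(1/4) = (1.47×10¹¹)^(1/4) = 619 K.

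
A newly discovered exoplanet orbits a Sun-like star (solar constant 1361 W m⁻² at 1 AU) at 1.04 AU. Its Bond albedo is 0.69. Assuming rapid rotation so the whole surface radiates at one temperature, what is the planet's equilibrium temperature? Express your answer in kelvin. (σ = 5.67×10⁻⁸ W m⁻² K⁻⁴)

T_eq ≈ 204 K

Flux at 1.04 AU: S = 1361/1.04² = 1260 W m⁻².
Energy balance: absorbed = emitted ⇒ πR²·S(1−A) = 4πR²·σT_eq⁴, so T_eq⁴ = S(1−A)/(4σ).
T_eq = [1260 × 0.31 / (4 × 5.67×10⁻⁸)]^(1/4) = (1.72×10⁹)^(1/4) = 204 K.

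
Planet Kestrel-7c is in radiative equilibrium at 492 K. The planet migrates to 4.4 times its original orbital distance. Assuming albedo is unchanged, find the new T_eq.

T_eq ≈ 235 K

T_eq ∝ L^(1/4) · d^(−1/2).
T′ = 492 / 4.4^(1/2) = 235 K.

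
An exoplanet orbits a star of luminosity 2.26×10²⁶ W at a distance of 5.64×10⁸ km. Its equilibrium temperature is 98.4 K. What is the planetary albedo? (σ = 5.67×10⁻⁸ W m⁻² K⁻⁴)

d = 5.64×10⁸ km = 5.64×10¹¹ m.
Flux: S = L/(4πd²) = 2.26×10²⁶/(4π×(5.64×10¹¹)²) = 56.5 W m⁻².
From T_eq⁴ = S(1−A)/(4σ): 1−A = 4σT_eq⁴/S.
1−A = 4 × 5.67×10⁻⁸ × (98.4)⁴ / 56.5 = 0.376.

A ≈ 0.62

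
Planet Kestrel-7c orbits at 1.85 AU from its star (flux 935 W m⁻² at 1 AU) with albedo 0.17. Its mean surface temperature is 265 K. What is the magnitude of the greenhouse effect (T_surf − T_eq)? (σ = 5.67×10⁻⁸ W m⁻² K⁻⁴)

S = 935/1.85² = 273.2 W m⁻².
T_eq = [S(1−A)/(4σ)]^(1/4) = [273.2×0.83/(4×5.67×10⁻⁸)]^(1/4) = 177.8 K.
ΔT = T_surf − T_eq = 265 − 177.8.

ΔT ≈ 87.2 K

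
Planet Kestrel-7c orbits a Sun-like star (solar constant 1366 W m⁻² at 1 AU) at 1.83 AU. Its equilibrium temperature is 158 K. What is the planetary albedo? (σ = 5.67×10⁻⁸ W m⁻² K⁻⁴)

A ≈ 0.65

Flux at 1.83 AU: S = 1366/1.83² = 408 W m⁻².
From T_eq⁴ = S(1−A)/(4σ): 1−A = 4σT_eq⁴/S.
1−A = 4 × 5.67×10⁻⁸ × (158)⁴ / 408 = 0.347.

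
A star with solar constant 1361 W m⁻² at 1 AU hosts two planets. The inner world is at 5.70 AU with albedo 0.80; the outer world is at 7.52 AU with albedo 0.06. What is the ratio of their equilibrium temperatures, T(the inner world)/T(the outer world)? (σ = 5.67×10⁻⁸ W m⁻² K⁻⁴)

T₁/T₂ ≈ 0.780

T_eq = [S₀(1−A)/(4σd²)]^(1/4), so T ∝ (1−A)^(1/4) / √d.
T₁ = [1361×0.20/(4×5.67×10⁻⁸×5.70²)]^(1/4) = 77.96 K.
T₂ = [1361×0.94/(4×5.67×10⁻⁸×7.52²)]^(1/4) = 99.94 K.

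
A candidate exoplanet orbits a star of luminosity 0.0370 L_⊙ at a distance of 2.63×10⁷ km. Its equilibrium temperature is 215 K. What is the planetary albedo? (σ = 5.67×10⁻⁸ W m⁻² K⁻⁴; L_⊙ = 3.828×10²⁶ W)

A ≈ 0.70

d = 2.63×10⁷ km = 2.63×10¹⁰ m.
L = 0.0370 × 3.828×10²⁶ = 1.42×10²⁵ W.
Flux: S = L/(4πd²) = 1.42×10²⁵/(4π×(2.63×10¹⁰)²) = 1630 W m⁻².
From T_eq⁴ = S(1−A)/(4σ): 1−A = 4σT_eq⁴/S.
1−A = 4 × 5.67×10⁻⁸ × (215)⁴ / 1630 = 0.297.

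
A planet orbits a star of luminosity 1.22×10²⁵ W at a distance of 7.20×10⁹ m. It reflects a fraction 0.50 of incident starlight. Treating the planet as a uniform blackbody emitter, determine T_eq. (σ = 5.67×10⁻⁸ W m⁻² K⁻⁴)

T_eq ≈ 451 K

Flux: S = L/(4πd²) = 1.22×10²⁵/(4π×(7.20×10⁹)²) = 1.87×10⁴ W m⁻².
Energy balance: absorbed = emitted ⇒ πR²·S(1−A) = 4πR²·σT_eq⁴, so T_eq⁴ = S(1−A)/(4σ).
T_eq = [1.87×10⁴ × 0.50 / (4 × 5.67×10⁻⁸)]^(1/4) = (4.13×10¹⁰)^(1/4) = 451 K.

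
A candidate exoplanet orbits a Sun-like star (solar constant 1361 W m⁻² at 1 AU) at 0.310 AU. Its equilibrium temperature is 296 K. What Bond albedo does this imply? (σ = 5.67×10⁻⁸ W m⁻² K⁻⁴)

A ≈ 0.88

Flux at 0.310 AU: S = 1361/0.310² = 1.42×10⁴ W m⁻².
From T_eq⁴ = S(1−A)/(4σ): 1−A = 4σT_eq⁴/S.
1−A = 4 × 5.67×10⁻⁸ × (296)⁴ / 1.42×10⁴ = 0.123.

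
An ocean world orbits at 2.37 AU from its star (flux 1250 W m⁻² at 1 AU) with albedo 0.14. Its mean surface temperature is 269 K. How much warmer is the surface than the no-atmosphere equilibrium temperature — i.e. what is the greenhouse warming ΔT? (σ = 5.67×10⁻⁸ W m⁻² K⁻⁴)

ΔT ≈ 98.6 K

S = 1250/2.37² = 222.5 W m⁻².
T_eq = [S(1−A)/(4σ)]^(1/4) = [222.5×0.86/(4×5.67×10⁻⁸)]^(1/4) = 170.4 K.
ΔT = T_surf − T_eq = 269 − 170.4.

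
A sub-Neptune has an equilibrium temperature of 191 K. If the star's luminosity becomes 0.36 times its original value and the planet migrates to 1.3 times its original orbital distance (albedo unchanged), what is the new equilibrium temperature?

T_eq ≈ 130 K

T_eq ∝ L^(1/4) · d^(−1/2).
T′ = 191 × 0.36^(1/4) / 1.3^(1/2) = 130 K.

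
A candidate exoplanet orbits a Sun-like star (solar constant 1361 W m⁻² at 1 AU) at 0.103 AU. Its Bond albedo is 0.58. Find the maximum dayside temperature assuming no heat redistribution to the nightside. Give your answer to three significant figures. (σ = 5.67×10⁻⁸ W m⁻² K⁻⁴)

Flux at 0.103 AU: S = 1361/0.103² = 1.28×10⁵ W m⁻².
With no redistribution each surface element balances locally: S(1−A) = σT⁴.
T = [1.28×10⁵ × 0.42 / 5.67×10⁻⁸]^(1/4) = (9.50×10¹¹)^(1/4) = 987 K.

T_ss ≈ 987 K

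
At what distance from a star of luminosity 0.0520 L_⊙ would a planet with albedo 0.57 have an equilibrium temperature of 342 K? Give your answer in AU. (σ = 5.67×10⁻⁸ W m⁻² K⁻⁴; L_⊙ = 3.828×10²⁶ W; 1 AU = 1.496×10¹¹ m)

L = 0.0520 × 3.828×10²⁶ = 1.99×10²⁵ W.
From T_eq⁴ = L(1−A)/(16πσd²): d = √[L(1−A)/(16πσT_eq⁴)].
d = √[1.99×10²⁵ × 0.43 / (16π × 5.67×10⁻⁸ × (342)⁴)] = 1.48×10¹⁰ m = 0.0990 AU.

d ≈ 0.0990 AU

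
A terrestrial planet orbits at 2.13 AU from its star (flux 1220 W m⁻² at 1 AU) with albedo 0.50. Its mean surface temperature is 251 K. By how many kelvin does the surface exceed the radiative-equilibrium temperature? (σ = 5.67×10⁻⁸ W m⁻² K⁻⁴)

ΔT ≈ 95.0 K

S = 1220/2.13² = 268.9 W m⁻².
T_eq = [S(1−A)/(4σ)]^(1/4) = [268.9×0.50/(4×5.67×10⁻⁸)]^(1/4) = 156.0 K.
ΔT = T_surf − T_eq = 251 − 156.0.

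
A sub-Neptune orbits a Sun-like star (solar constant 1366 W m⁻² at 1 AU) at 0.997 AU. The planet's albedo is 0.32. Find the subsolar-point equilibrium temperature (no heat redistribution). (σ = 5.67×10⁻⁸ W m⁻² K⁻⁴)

Flux at 0.997 AU: S = 1366/0.997² = 1370 W m⁻².
At the subsolar point the surface absorbs S(1−A) and emits σT⁴ per unit area — no factor of 4, since only the local patch is in balance.
T = [1370 × 0.68 / 5.67×10⁻⁸]^(1/4) = (1.65×10¹⁰)^(1/4) = 358 K.

T_ss ≈ 358 K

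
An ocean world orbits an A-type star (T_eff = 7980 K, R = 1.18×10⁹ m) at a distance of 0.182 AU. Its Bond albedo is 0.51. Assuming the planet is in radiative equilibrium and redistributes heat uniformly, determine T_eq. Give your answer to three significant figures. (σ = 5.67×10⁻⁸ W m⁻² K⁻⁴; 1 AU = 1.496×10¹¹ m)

T_eq ≈ 983 K

d = 0.182 AU = 2.72×10¹⁰ m.
L = 4πR_⋆²σT_⋆⁴ = 4π(1.18×10⁹)² × 5.67×10⁻⁸ × (7980)⁴ = 4.02×10²⁷ W.
S = L/(4πd²) = 4.32×10⁵ W m⁻².
Energy balance: absorbed = emitted ⇒ πR²·S(1−A) = 4πR²·σT_eq⁴, so T_eq⁴ = S(1−A)/(4σ).
T_eq = [4.32×10⁵ × 0.49 / (4 × 5.67×10⁻⁸)]^(1/4) = (9.33×10¹¹)^(1/4) = 983 K.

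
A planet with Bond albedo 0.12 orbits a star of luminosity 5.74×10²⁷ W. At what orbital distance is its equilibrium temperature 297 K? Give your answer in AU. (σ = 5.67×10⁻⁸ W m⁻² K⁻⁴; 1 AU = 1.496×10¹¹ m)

From T_eq⁴ = L(1−A)/(16πσd²): d = √[L(1−A)/(16πσT_eq⁴)].
d = √[5.74×10²⁷ × 0.88 / (16π × 5.67×10⁻⁸ × (297)⁴)] = 4.77×10¹¹ m = 3.19 AU.

d ≈ 3.19 AU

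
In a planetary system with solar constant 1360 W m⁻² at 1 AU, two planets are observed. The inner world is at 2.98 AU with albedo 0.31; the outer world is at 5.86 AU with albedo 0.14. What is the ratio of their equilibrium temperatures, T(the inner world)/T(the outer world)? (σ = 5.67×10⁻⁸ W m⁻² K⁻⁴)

T₁/T₂ ≈ 1.327

T_eq = [S₀(1−A)/(4σd²)]^(1/4), so T ∝ (1−A)^(1/4) / √d.
T₁ = [1360×0.69/(4×5.67×10⁻⁸×2.98²)]^(1/4) = 146.92 K.
T₂ = [1360×0.86/(4×5.67×10⁻⁸×5.86²)]^(1/4) = 110.70 K.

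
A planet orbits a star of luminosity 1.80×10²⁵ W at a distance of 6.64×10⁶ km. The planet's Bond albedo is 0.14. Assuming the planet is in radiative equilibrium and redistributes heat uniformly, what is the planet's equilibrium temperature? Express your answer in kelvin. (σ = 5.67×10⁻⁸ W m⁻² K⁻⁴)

d = 6.64×10⁶ km = 6.64×10⁹ m.
Flux: S = L/(4πd²) = 1.80×10²⁵/(4π×(6.64×10⁹)²) = 3.25×10⁴ W m⁻².
Energy balance: absorbed = emitted ⇒ πR²·S(1−A) = 4πR²·σT_eq⁴, so T_eq⁴ = S(1−A)/(4σ).
T_eq = [3.25×10⁴ × 0.86 / (4 × 5.67×10⁻⁸)]^(1/4) = (1.23×10¹¹)^(1/4) = 592 K.

T_eq ≈ 592 K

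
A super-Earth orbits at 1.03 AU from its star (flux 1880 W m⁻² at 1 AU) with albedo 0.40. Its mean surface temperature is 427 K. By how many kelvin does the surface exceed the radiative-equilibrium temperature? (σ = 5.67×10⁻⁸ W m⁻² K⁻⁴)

ΔT ≈ 165.3 K

S = 1880/1.03² = 1772 W m⁻².
T_eq = [S(1−A)/(4σ)]^(1/4) = [1772×0.60/(4×5.67×10⁻⁸)]^(1/4) = 261.7 K.
ΔT = T_surf − T_eq = 427 − 261.7.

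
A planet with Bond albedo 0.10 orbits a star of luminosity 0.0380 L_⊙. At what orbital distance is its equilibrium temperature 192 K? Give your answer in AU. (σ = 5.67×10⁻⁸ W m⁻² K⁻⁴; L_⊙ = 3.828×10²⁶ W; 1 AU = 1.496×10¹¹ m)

d ≈ 0.389 AU

L = 0.0380 × 3.828×10²⁶ = 1.45×10²⁵ W.
From T_eq⁴ = L(1−A)/(16πσd²): d = √[L(1−A)/(16πσT_eq⁴)].
d = √[1.45×10²⁵ × 0.90 / (16π × 5.67×10⁻⁸ × (192)⁴)] = 5.81×10¹⁰ m = 0.389 AU.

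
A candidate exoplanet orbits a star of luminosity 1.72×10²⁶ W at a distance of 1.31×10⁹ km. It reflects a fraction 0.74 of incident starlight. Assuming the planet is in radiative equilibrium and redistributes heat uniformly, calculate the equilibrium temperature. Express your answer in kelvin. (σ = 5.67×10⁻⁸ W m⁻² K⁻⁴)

d = 1.31×10⁹ km = 1.31×10¹² m.
Flux: S = L/(4πd²) = 1.72×10²⁶/(4π×(1.31×10¹²)²) = 7.98 W m⁻².
Energy balance: absorbed = emitted ⇒ πR²·S(1−A) = 4πR²·σT_eq⁴, so T_eq⁴ = S(1−A)/(4σ).
T_eq = [7.98 × 0.26 / (4 × 5.67×10⁻⁸)]^(1/4) = (9.14×10⁶)^(1/4) = 55.0 K.

T_eq ≈ 55.0 K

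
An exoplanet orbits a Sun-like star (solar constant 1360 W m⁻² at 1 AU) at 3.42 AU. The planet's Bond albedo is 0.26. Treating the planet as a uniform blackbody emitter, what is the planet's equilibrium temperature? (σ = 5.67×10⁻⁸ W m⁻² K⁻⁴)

Flux at 3.42 AU: S = 1360/3.42² = 116 W m⁻².
Energy balance: absorbed = emitted ⇒ πR²·S(1−A) = 4πR²·σT_eq⁴, so T_eq⁴ = S(1−A)/(4σ).
T_eq = [116 × 0.74 / (4 × 5.67×10⁻⁸)]^(1/4) = (3.79×10⁸)^(1/4) = 140 K.

T_eq ≈ 140 K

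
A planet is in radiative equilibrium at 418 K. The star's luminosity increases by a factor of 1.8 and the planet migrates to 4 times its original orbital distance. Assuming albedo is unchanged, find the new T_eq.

T_eq ∝ L^(1/4) · d^(−1/2).
T′ = 418 × 1.8^(1/4) / 4^(1/2) = 242 K.

T_eq ≈ 242 K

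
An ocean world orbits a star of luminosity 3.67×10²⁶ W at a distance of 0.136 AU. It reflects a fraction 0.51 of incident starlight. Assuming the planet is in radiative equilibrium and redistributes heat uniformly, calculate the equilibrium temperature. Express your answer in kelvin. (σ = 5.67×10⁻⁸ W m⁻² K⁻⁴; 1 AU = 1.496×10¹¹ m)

T_eq ≈ 625 K

d = 0.136 AU = 2.03×10¹⁰ m.
Flux: S = L/(4πd²) = 3.67×10²⁶/(4π×(2.03×10¹⁰)²) = 7.06×10⁴ W m⁻².
Energy balance: absorbed = emitted ⇒ πR²·S(1−A) = 4πR²·σT_eq⁴, so T_eq⁴ = S(1−A)/(4σ).
T_eq = [7.06×10⁴ × 0.49 / (4 × 5.67×10⁻⁸)]^(1/4) = (1.52×10¹¹)^(1/4) = 625 K.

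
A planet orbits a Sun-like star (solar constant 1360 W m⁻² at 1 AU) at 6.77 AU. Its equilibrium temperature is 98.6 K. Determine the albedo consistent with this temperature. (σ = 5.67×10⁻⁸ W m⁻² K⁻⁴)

A ≈ 0.28

Flux at 6.77 AU: S = 1360/6.77² = 29.7 W m⁻².
From T_eq⁴ = S(1−A)/(4σ): 1−A = 4σT_eq⁴/S.
1−A = 4 × 5.67×10⁻⁸ × (98.6)⁴ / 29.7 = 0.722.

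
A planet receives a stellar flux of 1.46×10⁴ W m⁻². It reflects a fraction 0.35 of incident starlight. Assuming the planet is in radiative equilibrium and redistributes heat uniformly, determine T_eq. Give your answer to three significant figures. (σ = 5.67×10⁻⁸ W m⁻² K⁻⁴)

T_eq ≈ 452 K

Energy balance: absorbed = emitted ⇒ πR²·S(1−A) = 4πR²·σT_eq⁴, so T_eq⁴ = S(1−A)/(4σ).
T_eq = [1.46×10⁴ × 0.65 / (4 × 5.67×10⁻⁸)]^(1/4) = (4.18×10¹⁰)^(1/4) = 452 K.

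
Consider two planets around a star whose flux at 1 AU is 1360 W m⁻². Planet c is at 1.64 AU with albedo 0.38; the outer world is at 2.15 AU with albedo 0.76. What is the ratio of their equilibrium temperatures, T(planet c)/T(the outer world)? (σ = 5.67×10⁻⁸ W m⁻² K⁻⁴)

T_eq = [S₀(1−A)/(4σd²)]^(1/4), so T ∝ (1−A)^(1/4) / √d.
T₁ = [1360×0.62/(4×5.67×10⁻⁸×1.64²)]^(1/4) = 192.82 K.
T₂ = [1360×0.24/(4×5.67×10⁻⁸×2.15²)]^(1/4) = 132.83 K.

T₁/T₂ ≈ 1.452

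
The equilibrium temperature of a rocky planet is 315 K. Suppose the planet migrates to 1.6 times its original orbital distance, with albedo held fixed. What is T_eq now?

T_eq ∝ L^(1/4) · d^(−1/2).
T′ = 315 / 1.6^(1/2) = 249 K.

T_eq ≈ 249 K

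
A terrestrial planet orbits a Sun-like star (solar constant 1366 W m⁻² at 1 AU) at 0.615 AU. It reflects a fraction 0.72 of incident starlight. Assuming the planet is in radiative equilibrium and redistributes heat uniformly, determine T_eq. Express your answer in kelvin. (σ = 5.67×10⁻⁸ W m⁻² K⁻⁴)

T_eq ≈ 258 K

Flux at 0.615 AU: S = 1366/0.615² = 3610 W m⁻².
Energy balance: absorbed = emitted ⇒ πR²·S(1−A) = 4πR²·σT_eq⁴, so T_eq⁴ = S(1−A)/(4σ).
T_eq = [3610 × 0.28 / (4 × 5.67×10⁻⁸)]^(1/4) = (4.46×10⁹)^(1/4) = 258 K.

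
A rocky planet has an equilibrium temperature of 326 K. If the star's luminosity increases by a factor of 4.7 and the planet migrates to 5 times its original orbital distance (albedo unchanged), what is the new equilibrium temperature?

T_eq ∝ L^(1/4) · d^(−1/2).
T′ = 326 × 4.7^(1/4) / 5^(1/2) = 215 K.

T_eq ≈ 215 K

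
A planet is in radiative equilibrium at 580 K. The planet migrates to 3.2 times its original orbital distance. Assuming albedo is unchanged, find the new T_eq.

T_eq ∝ L^(1/4) · d^(−1/2).
T′ = 580 / 3.2^(1/2) = 324 K.

T_eq ≈ 324 K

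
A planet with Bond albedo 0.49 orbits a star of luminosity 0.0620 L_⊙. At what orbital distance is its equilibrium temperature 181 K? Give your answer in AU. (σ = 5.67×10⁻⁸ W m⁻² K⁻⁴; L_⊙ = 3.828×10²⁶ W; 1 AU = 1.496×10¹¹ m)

L = 0.0620 × 3.828×10²⁶ = 2.37×10²⁵ W.
From T_eq⁴ = L(1−A)/(16πσd²): d = √[L(1−A)/(16πσT_eq⁴)].
d = √[2.37×10²⁵ × 0.51 / (16π × 5.67×10⁻⁸ × (181)⁴)] = 6.29×10¹⁰ m = 0.420 AU.

d ≈ 0.420 AU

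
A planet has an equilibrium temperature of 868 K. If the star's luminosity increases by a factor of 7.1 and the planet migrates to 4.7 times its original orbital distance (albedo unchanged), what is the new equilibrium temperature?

T_eq ∝ L^(1/4) · d^(−1/2).
T′ = 868 × 7.1^(1/4) / 4.7^(1/2) = 654 K.

T_eq ≈ 654 K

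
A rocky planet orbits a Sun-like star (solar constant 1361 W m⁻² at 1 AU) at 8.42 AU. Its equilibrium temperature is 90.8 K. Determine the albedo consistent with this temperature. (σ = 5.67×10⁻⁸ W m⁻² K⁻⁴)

Flux at 8.42 AU: S = 1361/8.42² = 19.2 W m⁻².
From T_eq⁴ = S(1−A)/(4σ): 1−A = 4σT_eq⁴/S.
1−A = 4 × 5.67×10⁻⁸ × (90.8)⁴ / 19.2 = 0.803.

A ≈ 0.20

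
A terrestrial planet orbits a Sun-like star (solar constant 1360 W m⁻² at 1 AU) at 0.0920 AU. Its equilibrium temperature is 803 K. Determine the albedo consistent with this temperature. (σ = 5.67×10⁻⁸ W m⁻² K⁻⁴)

A ≈ 0.41

Flux at 0.0920 AU: S = 1360/0.0920² = 1.61×10⁵ W m⁻².
From T_eq⁴ = S(1−A)/(4σ): 1−A = 4σT_eq⁴/S.
1−A = 4 × 5.67×10⁻⁸ × (803)⁴ / 1.61×10⁵ = 0.587.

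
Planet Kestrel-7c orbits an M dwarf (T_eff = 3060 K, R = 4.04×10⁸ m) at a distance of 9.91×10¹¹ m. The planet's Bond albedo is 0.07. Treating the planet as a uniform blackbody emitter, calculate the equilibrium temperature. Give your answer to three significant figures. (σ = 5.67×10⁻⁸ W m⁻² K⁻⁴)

T_eq ≈ 42.9 K

L = 4πR_⋆²σT_⋆⁴ = 4π(4.04×10⁸)² × 5.67×10⁻⁸ × (3060)⁴ = 1.02×10²⁵ W.
S = L/(4πd²) = 0.826 W m⁻².
Energy balance: absorbed = emitted ⇒ πR²·S(1−A) = 4πR²·σT_eq⁴, so T_eq⁴ = S(1−A)/(4σ).
T_eq = [0.826 × 0.93 / (4 × 5.67×10⁻⁸)]^(1/4) = (3.39×10⁶)^(1/4) = 42.9 K.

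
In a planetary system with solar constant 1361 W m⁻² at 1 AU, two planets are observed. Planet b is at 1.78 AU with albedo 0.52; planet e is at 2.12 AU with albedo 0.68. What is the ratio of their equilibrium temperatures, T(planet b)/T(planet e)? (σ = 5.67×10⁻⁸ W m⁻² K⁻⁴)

T_eq = [S₀(1−A)/(4σd²)]^(1/4), so T ∝ (1−A)^(1/4) / √d.
T₁ = [1361×0.48/(4×5.67×10⁻⁸×1.78²)]^(1/4) = 173.64 K.
T₂ = [1361×0.32/(4×5.67×10⁻⁸×2.12²)]^(1/4) = 143.77 K.

T₁/T₂ ≈ 1.208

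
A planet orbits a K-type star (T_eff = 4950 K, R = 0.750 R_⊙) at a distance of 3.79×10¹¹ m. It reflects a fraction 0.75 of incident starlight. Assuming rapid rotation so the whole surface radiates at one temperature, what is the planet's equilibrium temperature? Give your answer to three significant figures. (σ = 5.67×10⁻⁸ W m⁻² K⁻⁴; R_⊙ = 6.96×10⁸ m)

R_⋆ = 0.750 × 6.96×10⁸ = 5.22×10⁸ m.
L = 4πR_⋆²σT_⋆⁴ = 4π(5.22×10⁸)² × 5.67×10⁻⁸ × (4950)⁴ = 1.17×10²⁶ W.
S = L/(4πd²) = 64.6 W m⁻².
Energy balance: absorbed = emitted ⇒ πR²·S(1−A) = 4πR²·σT_eq⁴, so T_eq⁴ = S(1−A)/(4σ).
T_eq = [64.6 × 0.25 / (4 × 5.67×10⁻⁸)]^(1/4) = (7.12×10⁷)^(1/4) = 91.9 K.

T_eq ≈ 91.9 K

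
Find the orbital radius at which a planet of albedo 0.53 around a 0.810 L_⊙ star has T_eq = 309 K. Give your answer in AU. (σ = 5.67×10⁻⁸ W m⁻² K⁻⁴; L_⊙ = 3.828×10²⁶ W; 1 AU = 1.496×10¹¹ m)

d ≈ 0.501 AU

L = 0.810 × 3.828×10²⁶ = 3.10×10²⁶ W.
From T_eq⁴ = L(1−A)/(16πσd²): d = √[L(1−A)/(16πσT_eq⁴)].
d = √[3.10×10²⁶ × 0.47 / (16π × 5.67×10⁻⁸ × (309)⁴)] = 7.49×10¹⁰ m = 0.501 AU.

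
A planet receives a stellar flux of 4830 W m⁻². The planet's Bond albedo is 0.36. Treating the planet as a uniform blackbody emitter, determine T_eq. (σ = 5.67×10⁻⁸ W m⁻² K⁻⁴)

Energy balance: absorbed = emitted ⇒ πR²·S(1−A) = 4πR²·σT_eq⁴, so T_eq⁴ = S(1−A)/(4σ).
T_eq = [4830 × 0.64 / (4 × 5.67×10⁻⁸)]^(1/4) = (1.36×10¹⁰)^(1/4) = 342 K.

T_eq ≈ 342 K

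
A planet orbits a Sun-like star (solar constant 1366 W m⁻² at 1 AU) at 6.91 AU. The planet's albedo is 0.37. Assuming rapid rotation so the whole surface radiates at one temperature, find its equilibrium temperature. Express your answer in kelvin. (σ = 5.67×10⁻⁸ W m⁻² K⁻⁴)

Flux at 6.91 AU: S = 1366/6.91² = 28.6 W m⁻².
Energy balance: absorbed = emitted ⇒ πR²·S(1−A) = 4πR²·σT_eq⁴, so T_eq⁴ = S(1−A)/(4σ).
T_eq = [28.6 × 0.63 / (4 × 5.67×10⁻⁸)]^(1/4) = (7.95×10⁷)^(1/4) = 94.4 K.

T_eq ≈ 94.4 K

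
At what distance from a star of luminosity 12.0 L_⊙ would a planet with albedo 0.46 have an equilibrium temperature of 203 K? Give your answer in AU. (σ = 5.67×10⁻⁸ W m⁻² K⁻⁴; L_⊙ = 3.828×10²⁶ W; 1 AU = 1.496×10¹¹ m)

d ≈ 4.79 AU

L = 12.0 × 3.828×10²⁶ = 4.59×10²⁷ W.
From T_eq⁴ = L(1−A)/(16πσd²): d = √[L(1−A)/(16πσT_eq⁴)].
d = √[4.59×10²⁷ × 0.54 / (16π × 5.67×10⁻⁸ × (203)⁴)] = 7.16×10¹¹ m = 4.79 AU.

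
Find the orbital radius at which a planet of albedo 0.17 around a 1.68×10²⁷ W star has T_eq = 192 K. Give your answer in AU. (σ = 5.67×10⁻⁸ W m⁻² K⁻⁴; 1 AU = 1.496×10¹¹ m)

From T_eq⁴ = L(1−A)/(16πσd²): d = √[L(1−A)/(16πσT_eq⁴)].
d = √[1.68×10²⁷ × 0.83 / (16π × 5.67×10⁻⁸ × (192)⁴)] = 6.00×10¹¹ m = 4.01 AU.

d ≈ 4.01 AU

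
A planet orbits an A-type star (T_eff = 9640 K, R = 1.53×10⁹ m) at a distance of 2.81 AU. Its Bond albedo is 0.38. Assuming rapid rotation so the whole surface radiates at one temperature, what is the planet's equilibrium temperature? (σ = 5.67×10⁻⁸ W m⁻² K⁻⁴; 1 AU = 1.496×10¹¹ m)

T_eq ≈ 365 K

d = 2.81 AU = 4.20×10¹¹ m.
L = 4πR_⋆²σT_⋆⁴ = 4π(1.53×10⁹)² × 5.67×10⁻⁸ × (9640)⁴ = 1.44×10²⁸ W.
S = L/(4πd²) = 6490 W m⁻².
Energy balance: absorbed = emitted ⇒ πR²·S(1−A) = 4πR²·σT_eq⁴, so T_eq⁴ = S(1−A)/(4σ).
T_eq = [6490 × 0.62 / (4 × 5.67×10⁻⁸)]^(1/4) = (1.77×10¹⁰)^(1/4) = 365 K.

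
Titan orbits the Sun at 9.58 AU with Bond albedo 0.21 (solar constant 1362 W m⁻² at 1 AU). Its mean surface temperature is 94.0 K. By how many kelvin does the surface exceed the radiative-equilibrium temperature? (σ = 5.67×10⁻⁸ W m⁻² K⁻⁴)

ΔT ≈ 9.2 K

S = 1362/9.58² = 14.84 W m⁻².
T_eq = [S(1−A)/(4σ)]^(1/4) = [14.84×0.79/(4×5.67×10⁻⁸)]^(1/4) = 84.8 K.
ΔT = T_surf − T_eq = 94 − 84.8.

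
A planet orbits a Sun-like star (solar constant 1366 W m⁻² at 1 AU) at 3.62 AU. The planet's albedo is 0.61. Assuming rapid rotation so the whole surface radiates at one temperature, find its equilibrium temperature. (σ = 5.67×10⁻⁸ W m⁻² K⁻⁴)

T_eq ≈ 116 K

Flux at 3.62 AU: S = 1366/3.62² = 104 W m⁻².
Energy balance: absorbed = emitted ⇒ πR²·S(1−A) = 4πR²·σT_eq⁴, so T_eq⁴ = S(1−A)/(4σ).
T_eq = [104 × 0.39 / (4 × 5.67×10⁻⁸)]^(1/4) = (1.79×10⁸)^(1/4) = 116 K.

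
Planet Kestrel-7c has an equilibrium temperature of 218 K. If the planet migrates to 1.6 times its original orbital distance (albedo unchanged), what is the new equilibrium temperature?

T_eq ∝ L^(1/4) · d^(−1/2).
T′ = 218 / 1.6^(1/2) = 172 K.

T_eq ≈ 172 K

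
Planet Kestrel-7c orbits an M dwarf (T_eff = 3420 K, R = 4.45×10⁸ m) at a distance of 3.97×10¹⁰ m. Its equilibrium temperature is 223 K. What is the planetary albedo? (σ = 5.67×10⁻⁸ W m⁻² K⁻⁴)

A ≈ 0.42

L = 4πR_⋆²σT_⋆⁴ = 4π(4.45×10⁸)² × 5.67×10⁻⁸ × (3420)⁴ = 1.93×10²⁵ W.
S = L/(4πd²) = 975 W m⁻².
From T_eq⁴ = S(1−A)/(4σ): 1−A = 4σT_eq⁴/S.
1−A = 4 × 5.67×10⁻⁸ × (223)⁴ / 975 = 0.575.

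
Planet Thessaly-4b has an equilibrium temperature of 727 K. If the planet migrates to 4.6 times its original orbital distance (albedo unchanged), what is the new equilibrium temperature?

T_eq ≈ 339 K

T_eq ∝ L^(1/4) · d^(−1/2).
T′ = 727 / 4.6^(1/2) = 339 K.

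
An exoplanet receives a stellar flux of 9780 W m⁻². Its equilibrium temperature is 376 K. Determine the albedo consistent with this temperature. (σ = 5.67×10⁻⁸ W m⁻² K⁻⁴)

From T_eq⁴ = S(1−A)/(4σ): 1−A = 4σT_eq⁴/S.
1−A = 4 × 5.67×10⁻⁸ × (376)⁴ / 9780 = 0.464.

A ≈ 0.54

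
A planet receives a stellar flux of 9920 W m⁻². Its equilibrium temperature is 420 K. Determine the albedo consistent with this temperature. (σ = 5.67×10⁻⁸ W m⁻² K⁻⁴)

A ≈ 0.29

From T_eq⁴ = S(1−A)/(4σ): 1−A = 4σT_eq⁴/S.
1−A = 4 × 5.67×10⁻⁸ × (420)⁴ / 9920 = 0.711.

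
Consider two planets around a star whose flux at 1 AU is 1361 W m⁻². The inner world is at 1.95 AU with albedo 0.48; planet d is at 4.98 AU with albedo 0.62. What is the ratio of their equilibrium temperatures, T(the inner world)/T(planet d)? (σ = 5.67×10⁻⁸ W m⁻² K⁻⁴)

T₁/T₂ ≈ 1.728

T_eq = [S₀(1−A)/(4σd²)]^(1/4), so T ∝ (1−A)^(1/4) / √d.
T₁ = [1361×0.52/(4×5.67×10⁻⁸×1.95²)]^(1/4) = 169.25 K.
T₂ = [1361×0.38/(4×5.67×10⁻⁸×4.98²)]^(1/4) = 97.92 K.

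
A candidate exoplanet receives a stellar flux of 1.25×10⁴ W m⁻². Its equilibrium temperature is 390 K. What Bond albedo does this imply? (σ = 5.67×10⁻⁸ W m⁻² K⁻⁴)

A ≈ 0.58

From T_eq⁴ = S(1−A)/(4σ): 1−A = 4σT_eq⁴/S.
1−A = 4 × 5.67×10⁻⁸ × (390)⁴ / 1.25×10⁴ = 0.420.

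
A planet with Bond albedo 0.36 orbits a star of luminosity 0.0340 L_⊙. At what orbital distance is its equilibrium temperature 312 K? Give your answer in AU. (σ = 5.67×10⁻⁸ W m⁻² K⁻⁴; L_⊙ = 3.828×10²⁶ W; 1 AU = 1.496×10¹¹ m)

d ≈ 0.117 AU

L = 0.0340 × 3.828×10²⁶ = 1.30×10²⁵ W.
From T_eq⁴ = L(1−A)/(16πσd²): d = √[L(1−A)/(16πσT_eq⁴)].
d = √[1.30×10²⁵ × 0.64 / (16π × 5.67×10⁻⁸ × (312)⁴)] = 1.76×10¹⁰ m = 0.117 AU.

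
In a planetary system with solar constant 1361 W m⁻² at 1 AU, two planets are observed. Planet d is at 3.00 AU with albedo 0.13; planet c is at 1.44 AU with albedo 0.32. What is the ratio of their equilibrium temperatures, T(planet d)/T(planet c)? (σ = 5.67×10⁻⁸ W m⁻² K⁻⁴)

T_eq = [S₀(1−A)/(4σd²)]^(1/4), so T ∝ (1−A)^(1/4) / √d.
T₁ = [1361×0.87/(4×5.67×10⁻⁸×3.00²)]^(1/4) = 155.19 K.
T₂ = [1361×0.68/(4×5.67×10⁻⁸×1.44²)]^(1/4) = 210.62 K.

T₁/T₂ ≈ 0.737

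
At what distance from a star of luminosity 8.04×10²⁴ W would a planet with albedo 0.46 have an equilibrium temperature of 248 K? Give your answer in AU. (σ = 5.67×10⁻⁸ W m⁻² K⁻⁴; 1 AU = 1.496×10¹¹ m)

d ≈ 0.134 AU

From T_eq⁴ = L(1−A)/(16πσd²): d = √[L(1−A)/(16πσT_eq⁴)].
d = √[8.04×10²⁴ × 0.54 / (16π × 5.67×10⁻⁸ × (248)⁴)] = 2.01×10¹⁰ m = 0.134 AU.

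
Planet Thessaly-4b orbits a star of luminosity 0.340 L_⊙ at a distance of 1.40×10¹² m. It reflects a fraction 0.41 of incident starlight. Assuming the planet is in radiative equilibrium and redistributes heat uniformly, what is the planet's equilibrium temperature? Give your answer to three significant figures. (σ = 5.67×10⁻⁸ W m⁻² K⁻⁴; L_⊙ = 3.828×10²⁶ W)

T_eq ≈ 60.9 K

L = 0.340 × 3.828×10²⁶ = 1.30×10²⁶ W.
Flux: S = L/(4πd²) = 1.30×10²⁶/(4π×(1.40×10¹²)²) = 5.28 W m⁻².
Energy balance: absorbed = emitted ⇒ πR²·S(1−A) = 4πR²·σT_eq⁴, so T_eq⁴ = S(1−A)/(4σ).
T_eq = [5.28 × 0.59 / (4 × 5.67×10⁻⁸)]^(1/4) = (1.37×10⁷)^(1/4) = 60.9 K.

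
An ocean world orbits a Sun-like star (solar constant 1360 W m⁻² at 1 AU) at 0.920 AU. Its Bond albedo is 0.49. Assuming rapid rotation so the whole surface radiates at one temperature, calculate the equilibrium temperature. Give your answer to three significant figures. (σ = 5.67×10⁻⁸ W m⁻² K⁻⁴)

T_eq ≈ 245 K

Flux at 0.920 AU: S = 1360/0.920² = 1610 W m⁻².
Energy balance: absorbed = emitted ⇒ πR²·S(1−A) = 4πR²·σT_eq⁴, so T_eq⁴ = S(1−A)/(4σ).
T_eq = [1610 × 0.51 / (4 × 5.67×10⁻⁸)]^(1/4) = (3.61×10⁹)^(1/4) = 245 K.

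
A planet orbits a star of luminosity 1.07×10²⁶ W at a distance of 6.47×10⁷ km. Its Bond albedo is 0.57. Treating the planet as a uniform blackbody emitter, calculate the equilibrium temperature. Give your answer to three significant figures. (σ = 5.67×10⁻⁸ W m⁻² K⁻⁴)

T_eq ≈ 249 K

d = 6.47×10⁷ km = 6.47×10¹⁰ m.
Flux: S = L/(4πd²) = 1.07×10²⁶/(4π×(6.47×10¹⁰)²) = 2030 W m⁻².
Energy balance: absorbed = emitted ⇒ πR²·S(1−A) = 4πR²·σT_eq⁴, so T_eq⁴ = S(1−A)/(4σ).
T_eq = [2030 × 0.43 / (4 × 5.67×10⁻⁸)]^(1/4) = (3.86×10⁹)^(1/4) = 249 K.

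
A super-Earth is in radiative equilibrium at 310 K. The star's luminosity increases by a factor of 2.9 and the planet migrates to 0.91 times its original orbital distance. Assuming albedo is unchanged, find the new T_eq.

T_eq ∝ L^(1/4) · d^(−1/2).
T′ = 310 × 2.9^(1/4) / 0.91^(1/2) = 424 K.

T_eq ≈ 424 K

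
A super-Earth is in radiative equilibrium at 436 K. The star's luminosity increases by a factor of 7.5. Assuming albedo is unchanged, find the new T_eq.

T_eq ≈ 722 K

T_eq ∝ L^(1/4) · d^(−1/2).
T′ = 436 × 7.5^(1/4) = 722 K.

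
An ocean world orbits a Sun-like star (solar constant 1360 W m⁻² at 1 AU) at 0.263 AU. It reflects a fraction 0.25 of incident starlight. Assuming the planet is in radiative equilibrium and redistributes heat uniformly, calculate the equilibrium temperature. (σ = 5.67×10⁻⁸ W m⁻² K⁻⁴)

Flux at 0.263 AU: S = 1360/0.263² = 1.97×10⁴ W m⁻².
Energy balance: absorbed = emitted ⇒ πR²·S(1−A) = 4πR²·σT_eq⁴, so T_eq⁴ = S(1−A)/(4σ).
T_eq = [1.97×10⁴ × 0.75 / (4 × 5.67×10⁻⁸)]^(1/4) = (6.50×10¹⁰)^(1/4) = 505 K.

T_eq ≈ 505 K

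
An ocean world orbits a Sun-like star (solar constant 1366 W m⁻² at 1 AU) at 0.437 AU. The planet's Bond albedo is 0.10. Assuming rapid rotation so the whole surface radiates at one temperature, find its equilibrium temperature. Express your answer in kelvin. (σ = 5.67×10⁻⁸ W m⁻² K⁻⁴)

Flux at 0.437 AU: S = 1366/0.437² = 7150 W m⁻².
Energy balance: absorbed = emitted ⇒ πR²·S(1−A) = 4πR²·σT_eq⁴, so T_eq⁴ = S(1−A)/(4σ).
T_eq = [7150 × 0.90 / (4 × 5.67×10⁻⁸)]^(1/4) = (2.84×10¹⁰)^(1/4) = 410 K.

T_eq ≈ 410 K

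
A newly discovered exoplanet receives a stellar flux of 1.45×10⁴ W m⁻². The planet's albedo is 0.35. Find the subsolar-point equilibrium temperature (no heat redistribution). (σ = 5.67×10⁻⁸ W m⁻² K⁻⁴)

At the subsolar point the surface absorbs S(1−A) and emits σT⁴ per unit area — no factor of 4, since only the local patch is in balance.
T = [1.45×10⁴ × 0.65 / 5.67×10⁻⁸]^(1/4) = (1.66×10¹¹)^(1/4) = 639 K.

T_ss ≈ 639 K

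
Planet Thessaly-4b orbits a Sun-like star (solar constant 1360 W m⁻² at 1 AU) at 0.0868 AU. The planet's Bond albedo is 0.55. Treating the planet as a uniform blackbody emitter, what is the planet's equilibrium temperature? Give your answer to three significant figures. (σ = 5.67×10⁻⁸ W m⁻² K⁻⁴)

T_eq ≈ 774 K

Flux at 0.0868 AU: S = 1360/0.0868² = 1.81×10⁵ W m⁻².
Energy balance: absorbed = emitted ⇒ πR²·S(1−A) = 4πR²·σT_eq⁴, so T_eq⁴ = S(1−A)/(4σ).
T_eq = [1.81×10⁵ × 0.45 / (4 × 5.67×10⁻⁸)]^(1/4) = (3.58×10¹¹)^(1/4) = 774 K.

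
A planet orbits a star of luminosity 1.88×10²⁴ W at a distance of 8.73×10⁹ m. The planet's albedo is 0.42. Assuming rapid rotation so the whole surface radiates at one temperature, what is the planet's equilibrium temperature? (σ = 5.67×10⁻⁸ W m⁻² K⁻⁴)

Flux: S = L/(4πd²) = 1.88×10²⁴/(4π×(8.73×10⁹)²) = 1960 W m⁻².
Energy balance: absorbed = emitted ⇒ πR²·S(1−A) = 4πR²·σT_eq⁴, so T_eq⁴ = S(1−A)/(4σ).
T_eq = [1960 × 0.58 / (4 × 5.67×10⁻⁸)]^(1/4) = (5.02×10⁹)^(1/4) = 266 K.

T_eq ≈ 266 K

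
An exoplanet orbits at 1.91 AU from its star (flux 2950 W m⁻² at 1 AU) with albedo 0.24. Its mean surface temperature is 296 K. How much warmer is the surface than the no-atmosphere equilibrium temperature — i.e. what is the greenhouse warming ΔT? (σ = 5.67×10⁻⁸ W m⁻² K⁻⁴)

S = 2950/1.91² = 808.6 W m⁻².
T_eq = [S(1−A)/(4σ)]^(1/4) = [808.6×0.76/(4×5.67×10⁻⁸)]^(1/4) = 228.2 K.
ΔT = T_surf − T_eq = 296 − 228.2.

ΔT ≈ 67.8 K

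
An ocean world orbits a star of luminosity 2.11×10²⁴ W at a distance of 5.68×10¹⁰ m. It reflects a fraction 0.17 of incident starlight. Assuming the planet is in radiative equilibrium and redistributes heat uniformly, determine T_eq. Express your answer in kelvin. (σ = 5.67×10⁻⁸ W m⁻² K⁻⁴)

Flux: S = L/(4πd²) = 2.11×10²⁴/(4π×(5.68×10¹⁰)²) = 52.0 W m⁻².
Energy balance: absorbed = emitted ⇒ πR²·S(1−A) = 4πR²·σT_eq⁴, so T_eq⁴ = S(1−A)/(4σ).
T_eq = [52.0 × 0.83 / (4 × 5.67×10⁻⁸)]^(1/4) = (1.90×10⁸)^(1/4) = 117 K.

T_eq ≈ 117 K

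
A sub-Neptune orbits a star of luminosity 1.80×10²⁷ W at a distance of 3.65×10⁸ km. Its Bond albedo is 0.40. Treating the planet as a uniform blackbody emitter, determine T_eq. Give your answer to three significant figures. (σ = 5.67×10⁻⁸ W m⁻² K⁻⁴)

d = 3.65×10⁸ km = 3.65×10¹¹ m.
Flux: S = L/(4πd²) = 1.80×10²⁷/(4π×(3.65×10¹¹)²) = 1080 W m⁻².
Energy balance: absorbed = emitted ⇒ πR²·S(1−A) = 4πR²·σT_eq⁴, so T_eq⁴ = S(1−A)/(4σ).
T_eq = [1080 × 0.60 / (4 × 5.67×10⁻⁸)]^(1/4) = (2.84×10⁹)^(1/4) = 231 K.

T_eq ≈ 231 K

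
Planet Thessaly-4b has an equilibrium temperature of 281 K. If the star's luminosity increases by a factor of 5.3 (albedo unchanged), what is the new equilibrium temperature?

T_eq ∝ L^(1/4) · d^(−1/2).
T′ = 281 × 5.3^(1/4) = 426 K.

T_eq ≈ 426 K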